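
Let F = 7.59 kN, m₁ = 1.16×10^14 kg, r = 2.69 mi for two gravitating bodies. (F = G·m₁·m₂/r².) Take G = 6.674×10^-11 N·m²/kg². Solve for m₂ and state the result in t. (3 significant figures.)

From Newton's law of gravitation: m₂ = F·r²/(G·m₁).
F = 7.59 kN = 7590 N; m₁ = 1.16×10^14 kg; r = 2.69 mi = 4329 m; G = 6.674×10^-11 N·m²/kg².
m₂ = 1.837×10^7 kg
1.837×10^7 kg × (1 t / 1000 kg) = 18374 t

18400 t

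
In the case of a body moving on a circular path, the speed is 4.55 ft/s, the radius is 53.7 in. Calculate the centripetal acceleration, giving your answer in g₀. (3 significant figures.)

a is given directly by: a = v²/r.
v = 4.55 ft/s = 1.387 m/s; r = 53.7 in = 1.364 m.
a = 1.410 m/s²
1.410 m/s² × (1 g₀ / 9.807 m/s²) = 0.1438 g₀

0.144 g₀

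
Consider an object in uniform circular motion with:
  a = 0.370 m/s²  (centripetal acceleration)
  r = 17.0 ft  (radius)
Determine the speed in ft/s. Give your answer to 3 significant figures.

4.54 ft/s

Rearranging a = v²/r for v: v = √(a·r).
a = 0.370 m/s²; r = 17.0 ft = 5.182 m.
v = 1.385 m/s
1.385 m/s × (1 ft/s / 0.3048 m/s) = 4.543 ft/s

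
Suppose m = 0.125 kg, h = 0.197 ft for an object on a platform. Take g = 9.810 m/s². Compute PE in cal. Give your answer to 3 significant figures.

0.0176 cal

PE is given directly by: PE = mgh.
m = 0.125 kg; h = 0.197 ft = 0.06005 m; g = 9.810 m/s².
PE = 0.07363 J
0.07363 J × (1 cal / 4.184 J) = 0.01760 cal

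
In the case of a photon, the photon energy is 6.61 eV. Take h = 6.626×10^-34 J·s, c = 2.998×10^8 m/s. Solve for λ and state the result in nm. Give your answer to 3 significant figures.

Rearranging E = h·c/λ for λ: λ = hc/E.
E = 6.61 eV = 1.059×10^-18 J; h = 6.626×10^-34 J·s; c = 2.998×10^8 m/s.
λ = 1.876×10^-7 m
1.876×10^-7 m × (1 nm / 1.000×10^-9 m) = 187.6 nm

188 nm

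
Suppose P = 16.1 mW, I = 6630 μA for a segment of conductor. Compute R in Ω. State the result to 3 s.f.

Rearranging: R = P/I².
P = 16.1 mW = 0.01610 W; I = 6630 μA = 0.006630 A.
R = 366.3 Ω

366 Ω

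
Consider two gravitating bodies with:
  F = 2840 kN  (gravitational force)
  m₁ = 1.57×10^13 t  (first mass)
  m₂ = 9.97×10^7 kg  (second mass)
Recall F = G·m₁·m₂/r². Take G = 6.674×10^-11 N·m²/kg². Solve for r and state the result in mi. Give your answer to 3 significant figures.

From Newton's law of gravitation: r = √(G·m₁m₂/F).
F = 2840 kN = 2.840×10^6 N; m₁ = 1.57×10^13 t = 1.570×10^16 kg; m₂ = 9.97×10^7 kg; G = 6.674×10^-11 N·m²/kg².
r = 6065 m
6065 m × (1 mi / 1609 m) = 3.769 mi

3.77 mi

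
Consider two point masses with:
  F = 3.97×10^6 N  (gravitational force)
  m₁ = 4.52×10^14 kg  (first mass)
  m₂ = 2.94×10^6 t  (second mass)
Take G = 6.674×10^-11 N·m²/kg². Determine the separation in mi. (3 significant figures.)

From Newton's law of gravitation: r = √(G·m₁m₂/F).
F = 3.97×10^6 N; m₁ = 4.52×10^14 kg; m₂ = 2.94×10^6 t = 2.940×10^9 kg; G = 6.674×10^-11 N·m²/kg².
r = 4727 m
4727 m × (1 mi / 1609 m) = 2.937 mi

2.94 mi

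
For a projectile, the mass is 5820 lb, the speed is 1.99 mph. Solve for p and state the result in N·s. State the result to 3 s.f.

Directly: p = mv.
m = 5820 lb = 2640 kg; v = 1.99 mph = 0.8896 m/s.
p = 2348 kg·m/s  (the unit combination reduces to kg·m/s = kg·m/s)
Since 1 N·s = 1 kg·m/s, 2348 N·s.

2350 N·s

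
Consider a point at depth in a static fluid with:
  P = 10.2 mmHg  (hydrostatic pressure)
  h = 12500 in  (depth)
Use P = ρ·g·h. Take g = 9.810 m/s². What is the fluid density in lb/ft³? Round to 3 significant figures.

Solving P = ρ·g·h for ρ: ρ = P/(g·h).
P = 10.2 mmHg = 1360 Pa; h = 12500 in = 317.5 m; g = 9.810 m/s².
ρ = 0.4366 kg/m³
0.4366 kg/m³ × (1 lb/ft³ / 16.02 kg/m³) = 0.02726 lb/ft³

0.0273 lb/ft³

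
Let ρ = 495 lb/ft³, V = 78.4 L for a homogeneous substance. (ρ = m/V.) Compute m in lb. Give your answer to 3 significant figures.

1370 lb

Rearranging ρ = m/V for m: m = ρV.
ρ = 495 lb/ft³ = 7929 kg/m³; V = 78.4 L = 0.07840 m³.
m = 621.6 kg
621.6 kg × (1 lb / 0.4536 kg) = 1370 lb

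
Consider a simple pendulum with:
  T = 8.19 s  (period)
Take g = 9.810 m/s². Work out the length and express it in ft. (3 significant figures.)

Solving T = 2π√(L/g) for L: L = g·(T/2π)².
T = 8.19 s; g = 9.810 m/s².
L = 16.67 m
16.67 m × (1 ft / 0.3048 m) = 54.68 ft

54.7 ft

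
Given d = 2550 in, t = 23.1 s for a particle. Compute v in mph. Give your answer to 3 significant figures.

Directly: v = d/t.
d = 2550 in = 64.77 m; t = 23.1 s.
v = 2.804 m/s
2.804 m/s × (1 mph / 0.4470 m/s) = 6.272 mph

6.27 mph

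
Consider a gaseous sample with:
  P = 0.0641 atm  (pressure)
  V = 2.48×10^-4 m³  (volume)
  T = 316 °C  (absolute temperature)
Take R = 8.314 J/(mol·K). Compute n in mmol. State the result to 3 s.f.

0.329 mmol

Rearranging: n = PV/(RT).
P = 0.0641 atm = 6495 Pa; V = 2.48×10^-4 m³; T = 316 °C = 589.1 K; R = 8.314 J/(mol·K).
n = 3.288×10^-4 mol
3.288×10^-4 mol × (1 mmol / 0.001000 mol) = 0.3288 mmol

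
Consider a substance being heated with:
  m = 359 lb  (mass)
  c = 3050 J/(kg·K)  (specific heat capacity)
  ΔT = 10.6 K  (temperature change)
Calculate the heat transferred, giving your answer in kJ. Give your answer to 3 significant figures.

Directly: Q = mcΔT.
m = 359 lb = 162.8 kg; c = 3050 J/(kg·K); ΔT = 10.6 K.
Q = 5.265×10^6 J  (the unit combination reduces to kg·m²/s² = J)
5.265×10^6 J × (1 kJ / 1000 J) = 5265 kJ

5260 kJ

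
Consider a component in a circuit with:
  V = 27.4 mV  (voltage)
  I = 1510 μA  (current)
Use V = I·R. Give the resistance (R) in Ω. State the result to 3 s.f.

From Ohm's law: R = V/I.
V = 27.4 mV = 0.02740 V; I = 1510 μA = 0.001510 A.
R = 18.15 Ω

18.1 Ω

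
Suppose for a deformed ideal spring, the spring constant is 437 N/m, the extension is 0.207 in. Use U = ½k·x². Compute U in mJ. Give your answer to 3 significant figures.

6.04 mJ

Directly: U = ½kx².
k = 437 N/m; x = 0.207 in = 0.005258 m.
U = 0.006040 J  (the unit combination reduces to kg·m²/s² = J)
0.006040 J × (1 mJ / 0.001000 J) = 6.040 mJ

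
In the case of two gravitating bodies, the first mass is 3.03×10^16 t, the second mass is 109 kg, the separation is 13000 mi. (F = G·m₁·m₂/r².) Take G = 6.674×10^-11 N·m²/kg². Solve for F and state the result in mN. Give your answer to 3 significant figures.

Directly: F = Gm₁m₂/r².
m₁ = 3.03×10^16 t = 3.030×10^19 kg; m₂ = 109 kg; r = 13000 mi = 2.092×10^7 m; G = 6.674×10^-11 N·m²/kg².
F = 5.036×10^-4 N
5.036×10^-4 N × (1 mN / 0.001000 N) = 0.5036 mN

0.504 mN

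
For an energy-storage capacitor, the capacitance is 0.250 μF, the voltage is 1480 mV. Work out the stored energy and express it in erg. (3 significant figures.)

2.74 erg

E is given directly by: E = ½CV².
C = 0.250 μF = 2.500×10^-7 F; V = 1480 mV = 1.480 V.
E = 2.738×10^-7 J
2.738×10^-7 J × (1 erg / 1.000×10^-7 J) = 2.738 erg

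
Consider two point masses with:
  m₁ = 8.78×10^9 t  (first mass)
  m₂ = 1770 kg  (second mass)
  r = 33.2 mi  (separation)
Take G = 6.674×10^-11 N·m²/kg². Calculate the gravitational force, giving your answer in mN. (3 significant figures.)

0.363 mN

Directly: F = Gm₁m₂/r².
m₁ = 8.78×10^9 t = 8.780×10^12 kg; m₂ = 1770 kg; r = 33.2 mi = 53430 m; G = 6.674×10^-11 N·m²/kg².
F = 3.633×10^-4 N
3.633×10^-4 N × (1 mN / 0.001000 N) = 0.3633 mN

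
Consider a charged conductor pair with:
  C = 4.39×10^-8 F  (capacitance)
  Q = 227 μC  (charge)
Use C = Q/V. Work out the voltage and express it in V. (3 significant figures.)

5170 V

Rearranging: V = Q/C.
C = 4.39×10^-8 F; Q = 227 μC = 2.270×10^-4 C.
V = 5171 V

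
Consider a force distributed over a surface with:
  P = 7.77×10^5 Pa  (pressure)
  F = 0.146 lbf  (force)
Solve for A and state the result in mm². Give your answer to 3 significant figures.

0.836 mm²

Rearranging P = F/A for A: A = F/P.
P = 7.77×10^5 Pa; F = 0.146 lbf = 0.6494 N.
A = 8.358×10^-7 m²
8.358×10^-7 m² × (1 mm² / 1.000×10^-6 m²) = 0.8358 mm²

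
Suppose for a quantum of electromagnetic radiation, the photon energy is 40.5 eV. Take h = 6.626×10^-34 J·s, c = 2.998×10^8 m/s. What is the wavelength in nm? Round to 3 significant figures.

30.6 nm

Solving E = h·c/λ for λ: λ = hc/E.
E = 40.5 eV = 6.489×10^-18 J; h = 6.626×10^-34 J·s; c = 2.998×10^8 m/s.
λ = 3.061×10^-8 m
3.061×10^-8 m × (1 nm / 1.000×10^-9 m) = 30.61 nm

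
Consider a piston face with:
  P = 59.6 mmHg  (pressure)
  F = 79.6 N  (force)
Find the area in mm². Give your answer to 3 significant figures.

Solving P = F/A for A: A = F/P.
P = 59.6 mmHg = 7946 Pa; F = 79.6 N.
A = 0.01002 m²
0.01002 m² × (1 mm² / 1.000×10^-6 m²) = 10018 mm²

10000 mm²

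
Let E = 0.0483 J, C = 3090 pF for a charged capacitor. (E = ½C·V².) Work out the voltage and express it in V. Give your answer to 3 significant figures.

Solving E = ½C·V² for V: V = √(2E/C).
E = 0.0483 J; C = 3090 pF = 3.090×10^-9 F.
V = 5591 V  (the unit combination reduces to kg·m²/(A·s³) = V)

5590 V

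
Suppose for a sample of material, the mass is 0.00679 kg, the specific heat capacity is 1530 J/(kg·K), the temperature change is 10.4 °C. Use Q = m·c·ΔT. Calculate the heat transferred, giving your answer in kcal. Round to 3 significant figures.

0.0258 kcal

Q is given directly by: Q = mcΔT.
m = 0.00679 kg; c = 1530 J/(kg·K); ΔT = 10.4 °C = 10.40 K.
Q = 108.0 J
108.0 J × (1 kcal / 4184 J) = 0.02582 kcal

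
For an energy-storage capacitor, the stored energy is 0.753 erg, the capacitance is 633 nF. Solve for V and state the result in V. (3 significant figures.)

0.488 V

Solving E = ½C·V² for V: V = √(2E/C).
E = 0.753 erg = 7.530×10^-8 J; C = 633 nF = 6.330×10^-7 F.
V = 0.4878 V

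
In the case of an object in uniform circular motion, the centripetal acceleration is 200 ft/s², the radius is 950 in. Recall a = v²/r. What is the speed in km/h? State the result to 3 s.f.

Rearranging: v = √(a·r).
a = 200 ft/s² = 60.96 m/s²; r = 950 in = 24.13 m.
v = 38.35 m/s
38.35 m/s × (1 km/h / 0.2778 m/s) = 138.1 km/h

138 km/h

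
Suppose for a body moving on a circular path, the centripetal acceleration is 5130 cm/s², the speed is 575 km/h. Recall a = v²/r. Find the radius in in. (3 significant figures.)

Rearranging: r = v²/a.
a = 5130 cm/s² = 51.30 m/s²; v = 575 km/h = 159.7 m/s.
r = 497.3 m
497.3 m × (1 in / 0.02540 m) = 19579 in

19600 in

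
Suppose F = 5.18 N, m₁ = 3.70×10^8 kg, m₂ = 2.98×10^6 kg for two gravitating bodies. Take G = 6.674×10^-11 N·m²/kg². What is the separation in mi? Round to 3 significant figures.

From Newton's law of gravitation: r = √(G·m₁m₂/F).
F = 5.18 N; m₁ = 3.70×10^8 kg; m₂ = 2.98×10^6 kg; G = 6.674×10^-11 N·m²/kg².
r = 119.2 m
119.2 m × (1 mi / 1609 m) = 0.07406 mi

0.0741 mi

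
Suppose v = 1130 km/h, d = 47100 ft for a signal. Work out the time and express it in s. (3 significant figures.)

Rearranging: t = d/v.
v = 1130 km/h = 313.9 m/s; d = 47100 ft = 14356 m.
t = 45.74 s

45.7 s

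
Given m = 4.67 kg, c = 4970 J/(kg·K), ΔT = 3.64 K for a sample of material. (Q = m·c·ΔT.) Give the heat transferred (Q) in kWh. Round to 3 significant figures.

0.0235 kWh

Directly: Q = mcΔT.
m = 4.67 kg; c = 4970 J/(kg·K); ΔT = 3.64 K.
Q = 84484 J
84484 J × (1 kWh / 3.600×10^6 J) = 0.02347 kWh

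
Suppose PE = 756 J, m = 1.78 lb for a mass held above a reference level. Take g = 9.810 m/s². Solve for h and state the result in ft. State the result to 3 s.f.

Rearranging: h = PE/(m·g).
PE = 756 J; m = 1.78 lb = 0.8074 kg; g = 9.810 m/s².
h = 95.45 m
95.45 m × (1 ft / 0.3048 m) = 313.1 ft

313 ft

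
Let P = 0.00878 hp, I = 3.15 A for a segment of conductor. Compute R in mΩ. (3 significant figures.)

660 mΩ

Rearranging P = I²R for R: R = P/I².
P = 0.00878 hp = 6.547 W; I = 3.15 A.
R = 0.6598 Ω
0.6598 Ω × (1 mΩ / 0.001000 Ω) = 659.8 mΩ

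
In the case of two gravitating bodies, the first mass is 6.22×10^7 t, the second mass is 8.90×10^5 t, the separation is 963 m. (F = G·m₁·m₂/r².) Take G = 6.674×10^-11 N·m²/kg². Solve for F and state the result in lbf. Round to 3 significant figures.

896 lbf

From Newton's law of gravitation: F = Gm₁m₂/r².
m₁ = 6.22×10^7 t = 6.220×10^10 kg; m₂ = 8.90×10^5 t = 8.900×10^8 kg; r = 963 m; G = 6.674×10^-11 N·m²/kg².
F = 3984 N  (the unit combination reduces to kg·m/s² = N)
3984 N × (1 lbf / 4.448 N) = 895.6 lbf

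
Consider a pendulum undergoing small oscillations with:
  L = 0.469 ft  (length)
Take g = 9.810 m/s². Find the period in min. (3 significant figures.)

T is given directly by: T = 2π√(L/g).
L = 0.469 ft = 0.1430 m; g = 9.810 m/s².
T = 0.7585 s
0.7585 s × (1 min / 60.00 s) = 0.01264 min

0.0126 min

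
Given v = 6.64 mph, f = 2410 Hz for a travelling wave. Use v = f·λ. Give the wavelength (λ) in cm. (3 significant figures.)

0.123 cm

Rearranging v = f·λ for λ: λ = v/f.
v = 6.64 mph = 2.968 m/s; f = 2410 Hz.
λ = 0.001232 m
0.001232 m × (1 cm / 0.01000 m) = 0.1232 cm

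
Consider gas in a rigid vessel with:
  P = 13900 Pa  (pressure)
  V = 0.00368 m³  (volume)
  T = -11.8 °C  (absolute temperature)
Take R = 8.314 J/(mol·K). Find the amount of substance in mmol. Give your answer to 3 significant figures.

23.5 mmol

Rearranging: n = PV/(RT).
P = 13900 Pa; V = 0.00368 m³; T = -11.8 °C = 261.3 K; R = 8.314 J/(mol·K).
n = 0.02354 mol
0.02354 mol × (1 mmol / 0.001000 mol) = 23.54 mmol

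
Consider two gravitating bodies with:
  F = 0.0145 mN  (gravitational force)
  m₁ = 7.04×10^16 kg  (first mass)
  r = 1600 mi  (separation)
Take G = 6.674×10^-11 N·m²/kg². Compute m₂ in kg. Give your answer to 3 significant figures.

20.5 kg

Rearranging: m₂ = F·r²/(G·m₁).
F = 0.0145 mN = 1.450×10^-5 N; m₁ = 7.04×10^16 kg; r = 1600 mi = 2.575×10^6 m; G = 6.674×10^-11 N·m²/kg².
m₂ = 20.46 kg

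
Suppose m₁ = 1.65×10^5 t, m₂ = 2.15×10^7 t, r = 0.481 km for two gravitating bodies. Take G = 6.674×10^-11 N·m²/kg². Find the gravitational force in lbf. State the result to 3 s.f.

230 lbf

From Newton's law of gravitation: F = Gm₁m₂/r².
m₁ = 1.65×10^5 t = 1.650×10^8 kg; m₂ = 2.15×10^7 t = 2.150×10^10 kg; r = 0.481 km = 481.0 m; G = 6.674×10^-11 N·m²/kg².
F = 1023 N
1023 N × (1 lbf / 4.448 N) = 230.1 lbf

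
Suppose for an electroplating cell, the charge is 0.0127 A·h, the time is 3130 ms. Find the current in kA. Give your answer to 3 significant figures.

Solving q = I·t for I: I = q/t.
q = 0.0127 A·h = 45.72 C; t = 3130 ms = 3.130 s.
I = 14.61 A
14.61 A × (1 kA / 1000 A) = 0.01461 kA

0.0146 kA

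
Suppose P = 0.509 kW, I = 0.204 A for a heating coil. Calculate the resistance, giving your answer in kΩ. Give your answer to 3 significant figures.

12.2 kΩ

Solving P = I²R for R: R = P/I².
P = 0.509 kW = 509.0 W; I = 0.204 A.
R = 12231 Ω
12231 Ω × (1 kΩ / 1000 Ω) = 12.23 kΩ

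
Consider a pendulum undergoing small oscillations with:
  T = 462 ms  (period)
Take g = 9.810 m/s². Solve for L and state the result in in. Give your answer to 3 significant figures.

Solving T = 2π√(L/g) for L: L = g·(T/2π)².
T = 462 ms = 0.4620 s; g = 9.810 m/s².
L = 0.05304 m
0.05304 m × (1 in / 0.02540 m) = 2.088 in

2.09 in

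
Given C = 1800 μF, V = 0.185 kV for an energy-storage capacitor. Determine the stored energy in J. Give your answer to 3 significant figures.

30.8 J

E is given directly by: E = ½CV².
C = 1800 μF = 0.001800 F; V = 0.185 kV = 185.0 V.
E = 30.80 J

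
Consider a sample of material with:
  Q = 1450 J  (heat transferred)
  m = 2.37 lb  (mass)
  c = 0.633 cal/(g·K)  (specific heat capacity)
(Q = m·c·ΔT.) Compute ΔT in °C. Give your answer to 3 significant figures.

Rearranging: ΔT = Q/(m·c).
Q = 1450 J; m = 2.37 lb = 1.075 kg; c = 0.633 cal/(g·K) = 2648 J/(kg·K).
ΔT = 0.5093 K
Since 1 °C = 1 K, 0.5093 °C.

0.509 °C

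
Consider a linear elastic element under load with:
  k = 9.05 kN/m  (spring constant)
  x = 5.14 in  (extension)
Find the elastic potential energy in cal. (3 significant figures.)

U is given directly by: U = ½kx².
k = 9.05 kN/m = 9050 N/m; x = 5.14 in = 0.1306 m.
U = 77.13 J
77.13 J × (1 cal / 4.184 J) = 18.43 cal

18.4 cal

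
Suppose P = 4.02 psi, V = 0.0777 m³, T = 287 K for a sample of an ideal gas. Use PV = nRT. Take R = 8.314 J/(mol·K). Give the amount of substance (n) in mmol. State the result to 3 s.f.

903 mmol

Rearranging PV = nRT for n: n = PV/(RT).
P = 4.02 psi = 27717 Pa; V = 0.0777 m³; T = 287 K; R = 8.314 J/(mol·K).
n = 0.9026 mol
0.9026 mol × (1 mmol / 0.001000 mol) = 902.6 mmol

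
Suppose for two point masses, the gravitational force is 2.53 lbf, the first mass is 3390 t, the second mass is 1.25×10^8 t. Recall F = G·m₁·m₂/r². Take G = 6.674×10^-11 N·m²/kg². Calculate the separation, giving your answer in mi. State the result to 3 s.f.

0.985 mi

From Newton's law of gravitation: r = √(G·m₁m₂/F).
F = 2.53 lbf = 11.25 N; m₁ = 3390 t = 3.390×10^6 kg; m₂ = 1.25×10^8 t = 1.250×10^11 kg; G = 6.674×10^-11 N·m²/kg².
r = 1585 m
1585 m × (1 mi / 1609 m) = 0.9850 mi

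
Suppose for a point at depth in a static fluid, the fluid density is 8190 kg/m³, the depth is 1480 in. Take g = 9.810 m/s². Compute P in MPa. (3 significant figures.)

Directly: P = ρgh.
ρ = 8190 kg/m³; h = 1480 in = 37.59 m; g = 9.810 m/s².
P = 3.020×10^6 Pa  (the unit combination reduces to kg/(m·s²) = Pa)
3.020×10^6 Pa × (1 MPa / 1.000×10^6 Pa) = 3.020 MPa

3.02 MPa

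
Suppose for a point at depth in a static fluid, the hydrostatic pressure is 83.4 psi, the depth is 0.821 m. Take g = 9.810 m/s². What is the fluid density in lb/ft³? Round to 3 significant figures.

4460 lb/ft³

Rearranging P = ρ·g·h for ρ: ρ = P/(g·h).
P = 83.4 psi = 5.750×10^5 Pa; h = 0.821 m; g = 9.810 m/s².
ρ = 71396 kg/m³
71396 kg/m³ × (1 lb/ft³ / 16.02 kg/m³) = 4457 lb/ft³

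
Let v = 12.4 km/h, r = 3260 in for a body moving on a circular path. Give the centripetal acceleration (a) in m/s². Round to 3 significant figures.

Directly: a = v²/r.
v = 12.4 km/h = 3.444 m/s; r = 3260 in = 82.80 m.
a = 0.1433 m/s²

0.143 m/s²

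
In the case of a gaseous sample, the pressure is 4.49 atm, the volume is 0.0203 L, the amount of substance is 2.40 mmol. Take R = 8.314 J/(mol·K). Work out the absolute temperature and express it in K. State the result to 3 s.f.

From the ideal-gas law: T = PV/(nR).
P = 4.49 atm = 4.549×10^5 Pa; V = 0.0203 L = 2.030×10^-5 m³; n = 2.40 mmol = 0.002400 mol; R = 8.314 J/(mol·K).
T = 462.8 K

463 K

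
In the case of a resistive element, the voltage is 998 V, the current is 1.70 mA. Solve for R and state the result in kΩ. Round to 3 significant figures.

Solving V = I·R for R: R = V/I.
V = 998 V; I = 1.70 mA = 0.001700 A.
R = 5.871×10^5 Ω
5.871×10^5 Ω × (1 kΩ / 1000 Ω) = 587.1 kΩ

587 kΩ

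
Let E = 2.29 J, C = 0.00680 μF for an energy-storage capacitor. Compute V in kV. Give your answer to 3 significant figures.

Rearranging: V = √(2E/C).
E = 2.29 J; C = 0.00680 μF = 6.800×10^-9 F.
V = 25952 V
25952 V × (1 kV / 1000 V) = 25.95 kV

26.0 kV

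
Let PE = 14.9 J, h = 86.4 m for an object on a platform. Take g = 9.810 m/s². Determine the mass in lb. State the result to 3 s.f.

0.0388 lb

Rearranging: m = PE/(g·h).
PE = 14.9 J; h = 86.4 m; g = 9.810 m/s².
m = 0.01758 kg
0.01758 kg × (1 lb / 0.4536 kg) = 0.03876 lb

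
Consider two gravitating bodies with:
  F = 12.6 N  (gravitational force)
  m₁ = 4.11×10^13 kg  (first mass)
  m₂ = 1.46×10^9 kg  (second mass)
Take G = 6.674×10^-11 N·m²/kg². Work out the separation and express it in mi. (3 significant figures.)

350 mi

Rearranging F = G·m₁·m₂/r² for r: r = √(G·m₁m₂/F).
F = 12.6 N; m₁ = 4.11×10^13 kg; m₂ = 1.46×10^9 kg; G = 6.674×10^-11 N·m²/kg².
r = 5.638×10^5 m
5.638×10^5 m × (1 mi / 1609 m) = 350.3 mi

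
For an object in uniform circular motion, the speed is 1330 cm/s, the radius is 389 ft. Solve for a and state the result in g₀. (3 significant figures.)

a is given directly by: a = v²/r.
v = 1330 cm/s = 13.30 m/s; r = 389 ft = 118.6 m.
a = 1.492 m/s²
1.492 m/s² × (1 g₀ / 9.807 m/s²) = 0.1521 g₀

0.152 g₀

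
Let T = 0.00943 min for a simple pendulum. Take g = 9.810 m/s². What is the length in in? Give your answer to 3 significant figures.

Rearranging T = 2π√(L/g) for L: L = g·(T/2π)².
T = 0.00943 min = 0.5658 s; g = 9.810 m/s².
L = 0.07955 m
0.07955 m × (1 in / 0.02540 m) = 3.132 in

3.13 in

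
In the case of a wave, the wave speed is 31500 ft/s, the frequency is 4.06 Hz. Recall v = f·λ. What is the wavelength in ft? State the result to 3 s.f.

Rearranging v = f·λ for λ: λ = v/f.
v = 31500 ft/s = 9601 m/s; f = 4.06 Hz.
λ = 2365 m
2365 m × (1 ft / 0.3048 m) = 7759 ft

7760 ft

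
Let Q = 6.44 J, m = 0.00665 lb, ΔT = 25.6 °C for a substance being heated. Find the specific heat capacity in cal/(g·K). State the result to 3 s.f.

Rearranging: c = Q/(m·ΔT).
Q = 6.44 J; m = 0.00665 lb = 0.003016 kg; ΔT = 25.6 °C = 25.60 K.
c = 83.40 J/(kg·K)
83.40 J/(kg·K) × (1 cal/(g·K) / 4184 J/(kg·K)) = 0.01993 cal/(g·K)

0.0199 cal/(g·K)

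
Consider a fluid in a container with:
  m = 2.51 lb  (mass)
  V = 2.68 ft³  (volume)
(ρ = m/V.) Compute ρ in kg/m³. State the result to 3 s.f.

Directly: ρ = m/V.
m = 2.51 lb = 1.139 kg; V = 2.68 ft³ = 0.07589 m³.
ρ = 15.00 kg/m³

15.0 kg/m³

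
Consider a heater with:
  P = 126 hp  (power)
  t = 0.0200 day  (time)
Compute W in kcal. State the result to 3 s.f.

38800 kcal

Rearranging: W = P·t.
P = 126 hp = 93958 W; t = 0.0200 day = 1728 s.
W = 1.624×10^8 J
1.624×10^8 J × (1 kcal / 4184 J) = 38805 kcal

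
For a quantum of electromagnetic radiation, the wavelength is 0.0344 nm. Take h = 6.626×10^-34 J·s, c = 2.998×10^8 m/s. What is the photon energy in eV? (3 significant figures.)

36000 eV

Directly: E = hc/λ.
λ = 0.0344 nm = 3.440×10^-11 m; h = 6.626×10^-34 J·s; c = 2.998×10^8 m/s.
E = 5.775×10^-15 J
5.775×10^-15 J × (1 eV / 1.602×10^-19 J) = 36042 eV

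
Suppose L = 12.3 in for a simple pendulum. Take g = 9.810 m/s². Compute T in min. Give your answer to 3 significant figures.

0.0187 min

T is given directly by: T = 2π√(L/g).
L = 12.3 in = 0.3124 m; g = 9.810 m/s².
T = 1.121 s
1.121 s × (1 min / 60.00 s) = 0.01869 min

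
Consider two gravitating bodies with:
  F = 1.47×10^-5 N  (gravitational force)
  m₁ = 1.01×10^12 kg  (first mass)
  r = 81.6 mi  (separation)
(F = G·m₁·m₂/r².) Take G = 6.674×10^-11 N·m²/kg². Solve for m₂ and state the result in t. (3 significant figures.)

From Newton's law of gravitation: m₂ = F·r²/(G·m₁).
F = 1.47×10^-5 N; m₁ = 1.01×10^12 kg; r = 81.6 mi = 1.313×10^5 m; G = 6.674×10^-11 N·m²/kg².
m₂ = 3761 kg
3761 kg × (1 t / 1000 kg) = 3.761 t

3.76 t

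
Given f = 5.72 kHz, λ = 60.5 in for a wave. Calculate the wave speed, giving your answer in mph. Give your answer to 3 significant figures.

Directly: v = fλ.
f = 5.72 kHz = 5720 Hz; λ = 60.5 in = 1.537 m.
v = 8790 m/s
8790 m/s × (1 mph / 0.4470 m/s) = 19662 mph

19700 mph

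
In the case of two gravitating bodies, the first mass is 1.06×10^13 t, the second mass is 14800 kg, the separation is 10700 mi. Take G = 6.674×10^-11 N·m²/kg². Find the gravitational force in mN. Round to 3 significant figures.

0.0353 mN

Directly: F = Gm₁m₂/r².
m₁ = 1.06×10^13 t = 1.060×10^16 kg; m₂ = 14800 kg; r = 10700 mi = 1.722×10^7 m; G = 6.674×10^-11 N·m²/kg².
F = 3.531×10^-5 N
3.531×10^-5 N × (1 mN / 0.001000 N) = 0.03531 mN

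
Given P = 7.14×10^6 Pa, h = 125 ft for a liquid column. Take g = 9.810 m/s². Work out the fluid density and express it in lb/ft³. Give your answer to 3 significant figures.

Rearranging: ρ = P/(g·h).
P = 7.14×10^6 Pa; h = 125 ft = 38.10 m; g = 9.810 m/s².
ρ = 19103 kg/m³
19103 kg/m³ × (1 lb/ft³ / 16.02 kg/m³) = 1193 lb/ft³

1190 lb/ft³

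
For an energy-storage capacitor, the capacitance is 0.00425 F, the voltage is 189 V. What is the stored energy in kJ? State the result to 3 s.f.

E is given directly by: E = ½CV².
C = 0.00425 F; V = 189 V.
E = 75.91 J
75.91 J × (1 kJ / 1000 J) = 0.07591 kJ

0.0759 kJ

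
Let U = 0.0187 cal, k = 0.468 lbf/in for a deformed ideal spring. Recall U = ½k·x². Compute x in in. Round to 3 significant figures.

Rearranging U = ½k·x² for x: x = √(2U/k).
U = 0.0187 cal = 0.07824 J; k = 0.468 lbf/in = 81.96 N/m.
x = 0.04370 m
0.04370 m × (1 in / 0.02540 m) = 1.720 in

1.72 in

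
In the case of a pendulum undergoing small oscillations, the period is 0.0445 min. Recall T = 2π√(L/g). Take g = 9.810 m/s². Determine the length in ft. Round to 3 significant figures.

5.81 ft

Solving T = 2π√(L/g) for L: L = g·(T/2π)².
T = 0.0445 min = 2.670 s; g = 9.810 m/s².
L = 1.771 m
1.771 m × (1 ft / 0.3048 m) = 5.812 ft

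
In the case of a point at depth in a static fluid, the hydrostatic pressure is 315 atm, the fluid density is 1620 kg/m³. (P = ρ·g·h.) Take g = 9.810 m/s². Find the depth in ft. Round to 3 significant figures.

Solving P = ρ·g·h for h: h = P/(ρ·g).
P = 315 atm = 3.192×10^7 Pa; ρ = 1620 kg/m³; g = 9.810 m/s².
h = 2008 m
2008 m × (1 ft / 0.3048 m) = 6589 ft

6590 ft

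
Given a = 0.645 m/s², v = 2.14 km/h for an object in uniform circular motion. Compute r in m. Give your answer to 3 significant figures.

0.548 m

Solving a = v²/r for r: r = v²/a.
a = 0.645 m/s²; v = 2.14 km/h = 0.5944 m/s.
r = 0.5479 m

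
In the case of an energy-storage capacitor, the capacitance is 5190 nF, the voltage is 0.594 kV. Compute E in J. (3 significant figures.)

0.916 J

E is given directly by: E = ½CV².
C = 5190 nF = 5.190×10^-6 F; V = 0.594 kV = 594.0 V.
E = 0.9156 J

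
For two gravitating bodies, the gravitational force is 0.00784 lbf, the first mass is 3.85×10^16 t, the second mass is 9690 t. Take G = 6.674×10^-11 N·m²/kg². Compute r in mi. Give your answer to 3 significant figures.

5.25×10^5 mi

From Newton's law of gravitation: r = √(G·m₁m₂/F).
F = 0.00784 lbf = 0.03487 N; m₁ = 3.85×10^16 t = 3.850×10^19 kg; m₂ = 9690 t = 9.690×10^6 kg; G = 6.674×10^-11 N·m²/kg².
r = 8.450×10^8 m
8.450×10^8 m × (1 mi / 1609 m) = 5.250×10^5 mi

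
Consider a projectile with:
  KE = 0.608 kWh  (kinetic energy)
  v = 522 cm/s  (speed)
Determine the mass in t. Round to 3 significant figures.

161 t

Rearranging KE = ½mv² for m: m = 2·KE/v².
KE = 0.608 kWh = 2.189×10^6 J; v = 522 cm/s = 5.220 m/s.
m = 1.607×10^5 kg
1.607×10^5 kg × (1 t / 1000 kg) = 160.7 t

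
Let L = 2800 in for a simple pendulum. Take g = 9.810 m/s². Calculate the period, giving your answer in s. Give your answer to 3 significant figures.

Directly: T = 2π√(L/g).
L = 2800 in = 71.12 m; g = 9.810 m/s².
T = 16.92 s

16.9 s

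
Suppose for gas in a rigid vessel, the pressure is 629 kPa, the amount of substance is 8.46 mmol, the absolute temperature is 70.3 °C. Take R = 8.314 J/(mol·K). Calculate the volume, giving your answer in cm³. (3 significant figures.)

38.4 cm³

From the ideal-gas law: V = nRT/P.
P = 629 kPa = 6.290×10^5 Pa; n = 8.46 mmol = 0.008460 mol; T = 70.3 °C = 343.4 K; R = 8.314 J/(mol·K).
V = 3.841×10^-5 m³
3.841×10^-5 m³ × (1 cm³ / 1.000×10^-6 m³) = 38.41 cm³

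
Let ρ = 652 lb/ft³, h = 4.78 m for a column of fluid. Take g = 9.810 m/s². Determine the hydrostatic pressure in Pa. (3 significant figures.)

4.90×10^5 Pa

P is given directly by: P = ρgh.
ρ = 652 lb/ft³ = 10444 kg/m³; h = 4.78 m; g = 9.810 m/s².
P = 4.897×10^5 Pa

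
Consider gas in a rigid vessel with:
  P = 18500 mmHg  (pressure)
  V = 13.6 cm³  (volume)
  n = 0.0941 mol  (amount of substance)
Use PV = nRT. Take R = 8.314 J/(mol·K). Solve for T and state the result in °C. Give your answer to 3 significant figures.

From the ideal-gas law: T = PV/(nR).
P = 18500 mmHg = 2.466×10^6 Pa; V = 13.6 cm³ = 1.360×10^-5 m³; n = 0.0941 mol; R = 8.314 J/(mol·K).
T = 42.88 K
42.88 K − 273.15 = -230.3 °C

-230 °C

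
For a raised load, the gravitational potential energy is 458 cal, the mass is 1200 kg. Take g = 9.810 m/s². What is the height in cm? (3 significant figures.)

16.3 cm

Rearranging: h = PE/(m·g).
PE = 458 cal = 1916 J; m = 1200 kg; g = 9.810 m/s².
h = 0.1628 m
0.1628 m × (1 cm / 0.01000 m) = 16.28 cm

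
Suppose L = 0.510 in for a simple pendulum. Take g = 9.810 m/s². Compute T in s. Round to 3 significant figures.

0.228 s

Directly: T = 2π√(L/g).
L = 0.510 in = 0.01295 m; g = 9.810 m/s².
T = 0.2283 s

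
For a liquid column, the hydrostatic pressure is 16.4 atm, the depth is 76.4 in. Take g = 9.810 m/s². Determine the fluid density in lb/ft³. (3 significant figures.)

Rearranging: ρ = P/(g·h).
P = 16.4 atm = 1.662×10^6 Pa; h = 76.4 in = 1.941 m; g = 9.810 m/s².
ρ = 87290 kg/m³
87290 kg/m³ × (1 lb/ft³ / 16.02 kg/m³) = 5449 lb/ft³

5450 lb/ft³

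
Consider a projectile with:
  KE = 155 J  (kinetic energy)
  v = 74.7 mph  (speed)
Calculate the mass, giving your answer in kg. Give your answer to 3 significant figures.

0.278 kg

Rearranging KE = ½mv² for m: m = 2·KE/v².
KE = 155 J; v = 74.7 mph = 33.39 m/s.
m = 0.2780 kg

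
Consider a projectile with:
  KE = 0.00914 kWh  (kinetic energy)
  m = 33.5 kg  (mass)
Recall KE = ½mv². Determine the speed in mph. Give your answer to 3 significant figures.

99.1 mph

Rearranging KE = ½mv² for v: v = √(2·KE/m).
KE = 0.00914 kWh = 32904 J; m = 33.5 kg.
v = 44.32 m/s
44.32 m/s × (1 mph / 0.4470 m/s) = 99.14 mph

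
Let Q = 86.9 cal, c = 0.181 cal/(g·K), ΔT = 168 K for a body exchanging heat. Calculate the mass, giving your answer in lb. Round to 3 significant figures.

0.00630 lb

Solving Q = m·c·ΔT for m: m = Q/(c·ΔT).
Q = 86.9 cal = 363.6 J; c = 0.181 cal/(g·K) = 757.3 J/(kg·K); ΔT = 168 K.
m = 0.002858 kg
0.002858 kg × (1 lb / 0.4536 kg) = 0.006300 lb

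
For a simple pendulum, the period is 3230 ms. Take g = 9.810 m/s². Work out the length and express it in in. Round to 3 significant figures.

Solving T = 2π√(L/g) for L: L = g·(T/2π)².
T = 3230 ms = 3.230 s; g = 9.810 m/s².
L = 2.592 m
2.592 m × (1 in / 0.02540 m) = 102.1 in

102 in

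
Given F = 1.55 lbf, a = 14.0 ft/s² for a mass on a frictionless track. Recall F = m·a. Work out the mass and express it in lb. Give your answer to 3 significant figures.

3.56 lb

Rearranging: m = F/a.
F = 1.55 lbf = 6.895 N; a = 14.0 ft/s² = 4.267 m/s².
m = 1.616 kg
1.616 kg × (1 lb / 0.4536 kg) = 3.562 lb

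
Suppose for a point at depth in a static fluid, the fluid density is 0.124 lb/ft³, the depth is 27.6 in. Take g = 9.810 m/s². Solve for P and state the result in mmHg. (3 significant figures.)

Directly: P = ρgh.
ρ = 0.124 lb/ft³ = 1.986 kg/m³; h = 27.6 in = 0.7010 m; g = 9.810 m/s².
P = 13.66 Pa
13.66 Pa × (1 mmHg / 133.3 Pa) = 0.1025 mmHg

0.102 mmHg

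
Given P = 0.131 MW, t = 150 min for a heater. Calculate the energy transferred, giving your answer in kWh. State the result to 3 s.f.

Rearranging P = W/t for W: W = P·t.
P = 0.131 MW = 1.310×10^5 W; t = 150 min = 9000 s.
W = 1.179×10^9 J  (the unit combination reduces to kg·m²/s² = J)
1.179×10^9 J × (1 kWh / 3.600×10^6 J) = 327.5 kWh

328 kWh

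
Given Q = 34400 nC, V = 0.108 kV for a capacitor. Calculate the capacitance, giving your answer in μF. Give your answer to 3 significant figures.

0.319 μF

Directly: C = Q/V.
Q = 34400 nC = 3.440×10^-5 C; V = 0.108 kV = 108.0 V.
C = 3.185×10^-7 F
3.185×10^-7 F × (1 μF / 1.000×10^-6 F) = 0.3185 μF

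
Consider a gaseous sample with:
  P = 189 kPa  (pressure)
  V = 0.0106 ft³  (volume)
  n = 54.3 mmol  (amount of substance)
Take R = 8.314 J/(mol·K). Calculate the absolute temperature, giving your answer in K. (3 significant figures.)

126 K

Rearranging: T = PV/(nR).
P = 189 kPa = 1.890×10^5 Pa; V = 0.0106 ft³ = 3.002×10^-4 m³; n = 54.3 mmol = 0.05430 mol; R = 8.314 J/(mol·K).
T = 125.7 K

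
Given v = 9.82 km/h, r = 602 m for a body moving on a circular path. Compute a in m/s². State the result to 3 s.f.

0.0124 m/s²

a is given directly by: a = v²/r.
v = 9.82 km/h = 2.728 m/s; r = 602 m.
a = 0.01236 m/s²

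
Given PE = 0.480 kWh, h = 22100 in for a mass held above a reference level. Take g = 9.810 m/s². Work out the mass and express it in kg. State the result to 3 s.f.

Solving PE = m·g·h for m: m = PE/(g·h).
PE = 0.480 kWh = 1.728×10^6 J; h = 22100 in = 561.3 m; g = 9.810 m/s².
m = 313.8 kg

314 kg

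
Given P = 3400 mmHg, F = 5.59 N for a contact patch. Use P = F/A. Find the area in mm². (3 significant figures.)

12.3 mm²

Rearranging: A = F/P.
P = 3400 mmHg = 4.533×10^5 Pa; F = 5.59 N.
A = 1.233×10^-5 m²
1.233×10^-5 m² × (1 mm² / 1.000×10^-6 m²) = 12.33 mm²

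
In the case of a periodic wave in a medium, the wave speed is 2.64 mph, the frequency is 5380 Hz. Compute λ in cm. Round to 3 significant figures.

Solving v = f·λ for λ: λ = v/f.
v = 2.64 mph = 1.180 m/s; f = 5380 Hz.
λ = 2.194×10^-4 m
2.194×10^-4 m × (1 cm / 0.01000 m) = 0.02194 cm

0.0219 cm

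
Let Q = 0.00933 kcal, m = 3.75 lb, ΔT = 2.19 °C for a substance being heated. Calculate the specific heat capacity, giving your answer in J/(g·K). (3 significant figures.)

Rearranging: c = Q/(m·ΔT).
Q = 0.00933 kcal = 39.04 J; m = 3.75 lb = 1.701 kg; ΔT = 2.19 °C = 2.190 K.
c = 10.48 J/(kg·K)
10.48 J/(kg·K) × (1 J/(g·K) / 1000 J/(kg·K)) = 0.01048 J/(g·K)

0.0105 J/(g·K)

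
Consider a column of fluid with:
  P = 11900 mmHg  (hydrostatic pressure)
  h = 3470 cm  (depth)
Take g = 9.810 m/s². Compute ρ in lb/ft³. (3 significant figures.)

291 lb/ft³

Rearranging: ρ = P/(g·h).
P = 11900 mmHg = 1.587×10^6 Pa; h = 3470 cm = 34.70 m; g = 9.810 m/s².
ρ = 4661 kg/m³
4661 kg/m³ × (1 lb/ft³ / 16.02 kg/m³) = 291.0 lb/ft³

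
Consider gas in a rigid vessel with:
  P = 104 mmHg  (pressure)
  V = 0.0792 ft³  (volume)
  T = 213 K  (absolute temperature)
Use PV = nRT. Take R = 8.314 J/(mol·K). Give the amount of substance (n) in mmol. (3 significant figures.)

17.6 mmol

Rearranging: n = PV/(RT).
P = 104 mmHg = 13865 Pa; V = 0.0792 ft³ = 0.002243 m³; T = 213 K; R = 8.314 J/(mol·K).
n = 0.01756 mol
0.01756 mol × (1 mmol / 0.001000 mol) = 17.56 mmol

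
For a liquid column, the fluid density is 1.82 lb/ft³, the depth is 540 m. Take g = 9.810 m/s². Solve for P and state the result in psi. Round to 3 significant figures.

22.4 psi

Directly: P = ρgh.
ρ = 1.82 lb/ft³ = 29.15 kg/m³; h = 540 m; g = 9.810 m/s².
P = 1.544×10^5 Pa
1.544×10^5 Pa × (1 psi / 6895 Pa) = 22.40 psi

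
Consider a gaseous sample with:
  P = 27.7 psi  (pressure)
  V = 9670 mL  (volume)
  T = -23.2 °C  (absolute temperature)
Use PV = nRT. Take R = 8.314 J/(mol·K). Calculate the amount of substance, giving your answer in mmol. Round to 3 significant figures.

Rearranging: n = PV/(RT).
P = 27.7 psi = 1.910×10^5 Pa; V = 9670 mL = 0.009670 m³; T = -23.2 °C = 249.9 K; R = 8.314 J/(mol·K).
n = 0.8887 mol
0.8887 mol × (1 mmol / 0.001000 mol) = 888.7 mmol

889 mmol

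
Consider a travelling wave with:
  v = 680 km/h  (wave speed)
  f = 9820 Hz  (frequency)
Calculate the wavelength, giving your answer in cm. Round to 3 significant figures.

1.92 cm

Solving v = f·λ for λ: λ = v/f.
v = 680 km/h = 188.9 m/s; f = 9820 Hz.
λ = 0.01924 m
0.01924 m × (1 cm / 0.01000 m) = 1.924 cm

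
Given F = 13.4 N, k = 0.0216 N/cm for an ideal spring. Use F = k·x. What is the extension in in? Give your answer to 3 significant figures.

244 in

From Hooke's law: x = F/k.
F = 13.4 N; k = 0.0216 N/cm = 2.160 N/m.
x = 6.204 m
6.204 m × (1 in / 0.02540 m) = 244.2 in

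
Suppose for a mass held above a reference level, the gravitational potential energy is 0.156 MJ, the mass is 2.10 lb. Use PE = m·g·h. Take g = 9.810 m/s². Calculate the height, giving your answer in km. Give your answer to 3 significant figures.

Solving PE = m·g·h for h: h = PE/(m·g).
PE = 0.156 MJ = 1.560×10^5 J; m = 2.10 lb = 0.9525 kg; g = 9.810 m/s².
h = 16694 m
16694 m × (1 km / 1000 m) = 16.69 km

16.7 km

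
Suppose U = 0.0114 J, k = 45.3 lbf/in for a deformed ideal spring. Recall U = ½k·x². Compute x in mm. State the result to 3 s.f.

1.70 mm

Solving U = ½k·x² for x: x = √(2U/k).
U = 0.0114 J; k = 45.3 lbf/in = 7933 N/m.
x = 0.001695 m
0.001695 m × (1 mm / 0.001000 m) = 1.695 mm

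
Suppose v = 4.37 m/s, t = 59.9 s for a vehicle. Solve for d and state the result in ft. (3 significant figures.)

859 ft

Rearranging v = d/t for d: d = v·t.
v = 4.37 m/s; t = 59.9 s.
d = 261.8 m
261.8 m × (1 ft / 0.3048 m) = 858.8 ft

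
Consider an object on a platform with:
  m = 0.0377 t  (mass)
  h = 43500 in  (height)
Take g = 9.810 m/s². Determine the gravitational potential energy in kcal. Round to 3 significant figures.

PE is given directly by: PE = mgh.
m = 0.0377 t = 37.70 kg; h = 43500 in = 1105 m; g = 9.810 m/s².
PE = 4.086×10^5 J
4.086×10^5 J × (1 kcal / 4184 J) = 97.67 kcal

97.7 kcal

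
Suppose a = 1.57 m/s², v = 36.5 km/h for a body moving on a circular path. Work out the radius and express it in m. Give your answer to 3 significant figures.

Rearranging a = v²/r for r: r = v²/a.
a = 1.57 m/s²; v = 36.5 km/h = 10.14 m/s.
r = 65.48 m

65.5 m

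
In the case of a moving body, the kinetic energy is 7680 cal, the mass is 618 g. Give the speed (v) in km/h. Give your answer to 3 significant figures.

1160 km/h

Rearranging KE = ½mv² for v: v = √(2·KE/m).
KE = 7680 cal = 32133 J; m = 618 g = 0.6180 kg.
v = 322.5 m/s
322.5 m/s × (1 km/h / 0.2778 m/s) = 1161 km/h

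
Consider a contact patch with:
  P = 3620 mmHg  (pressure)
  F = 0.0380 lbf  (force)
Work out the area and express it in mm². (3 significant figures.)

0.350 mm²

Solving P = F/A for A: A = F/P.
P = 3620 mmHg = 4.826×10^5 Pa; F = 0.0380 lbf = 0.1690 N.
A = 3.502×10^-7 m²
3.502×10^-7 m² × (1 mm² / 1.000×10^-6 m²) = 0.3502 mm²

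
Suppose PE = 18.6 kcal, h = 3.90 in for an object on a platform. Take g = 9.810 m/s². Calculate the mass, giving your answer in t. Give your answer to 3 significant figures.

Solving PE = m·g·h for m: m = PE/(g·h).
PE = 18.6 kcal = 77822 J; h = 3.90 in = 0.09906 m; g = 9.810 m/s².
m = 80082 kg
80082 kg × (1 t / 1000 kg) = 80.08 t

80.1 t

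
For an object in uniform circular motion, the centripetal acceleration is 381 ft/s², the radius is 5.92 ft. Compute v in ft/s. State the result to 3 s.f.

47.5 ft/s

Rearranging: v = √(a·r).
a = 381 ft/s² = 116.1 m/s²; r = 5.92 ft = 1.804 m.
v = 14.48 m/s
14.48 m/s × (1 ft/s / 0.3048 m/s) = 47.49 ft/s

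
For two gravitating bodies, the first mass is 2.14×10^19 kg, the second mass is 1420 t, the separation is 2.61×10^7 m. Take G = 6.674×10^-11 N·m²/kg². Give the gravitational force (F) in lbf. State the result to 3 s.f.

0.669 lbf

F is given directly by: F = Gm₁m₂/r².
m₁ = 2.14×10^19 kg; m₂ = 1420 t = 1.420×10^6 kg; r = 2.61×10^7 m; G = 6.674×10^-11 N·m²/kg².
F = 2.977 N
2.977 N × (1 lbf / 4.448 N) = 0.6693 lbf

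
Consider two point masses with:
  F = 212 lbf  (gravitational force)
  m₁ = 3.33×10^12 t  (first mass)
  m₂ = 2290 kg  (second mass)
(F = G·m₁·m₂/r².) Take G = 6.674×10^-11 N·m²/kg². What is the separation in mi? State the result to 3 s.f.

0.456 mi

Rearranging F = G·m₁·m₂/r² for r: r = √(G·m₁m₂/F).
F = 212 lbf = 943.0 N; m₁ = 3.33×10^12 t = 3.330×10^15 kg; m₂ = 2290 kg; G = 6.674×10^-11 N·m²/kg².
r = 734.6 m
734.6 m × (1 mi / 1609 m) = 0.4565 mi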